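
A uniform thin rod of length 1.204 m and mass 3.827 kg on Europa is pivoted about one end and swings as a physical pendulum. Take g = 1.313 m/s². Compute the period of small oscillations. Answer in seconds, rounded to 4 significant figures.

4.913 s

For a physical pendulum T = 2π√(I/(mgd)), with d = 0.60200 m from pivot to centre of mass.
I_cm = mL²/12 = 3.827 × 1.204²/12 = 0.46231 kg·m²; I = I_cm + md² = 0.46231 + 3.827 × 0.60200² = 1.8492 kg·m².
T = 2π√(1.8492/(3.827 × 1.313 × 0.60200)) = 4.913 s.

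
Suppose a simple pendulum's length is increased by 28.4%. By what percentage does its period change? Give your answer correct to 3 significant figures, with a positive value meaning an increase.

T ∝ √L, so T'/T = √(1.284) = 1.133.
Percentage change in T = (1.133 − 1) × 100% = 13.3%.

13.3%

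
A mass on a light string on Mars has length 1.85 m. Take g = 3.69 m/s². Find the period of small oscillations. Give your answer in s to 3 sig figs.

T = 2π√(L/g) = 2π√(1.85/3.69) = 2π × 0.7081 = 4.45 s.

4.45 s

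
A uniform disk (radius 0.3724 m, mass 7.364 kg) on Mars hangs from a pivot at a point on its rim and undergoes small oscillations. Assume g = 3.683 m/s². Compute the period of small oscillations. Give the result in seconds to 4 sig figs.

I_cm = ½mr² = 0.51063 kg·m². The pivot is at distance d = 0.3724 m from the centre of mass.
By the parallel-axis theorem, I = I_cm + md² = 0.51063 + 1.0213 = 1.5319 kg·m².
T = 2π√(I/(mgd)) = 2π√(1.5319/(7.364 × 3.683 × 0.3724)) = 2.447 s.

2.447 s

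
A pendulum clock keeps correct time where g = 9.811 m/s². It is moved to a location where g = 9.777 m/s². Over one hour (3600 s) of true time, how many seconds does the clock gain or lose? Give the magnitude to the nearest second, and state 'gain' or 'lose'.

lose 6 s

The clock's period scales as T ∝ 1/√g, so T'/T = √(9.811/9.777) = 1.00174.
In 3600 s of true time the clock registers 3600/1.00174 = 3593.8 s, so it loses 6 s.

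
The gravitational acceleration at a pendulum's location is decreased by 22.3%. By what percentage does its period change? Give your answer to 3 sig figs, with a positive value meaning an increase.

13.4%

T ∝ 1/√g, so T'/T = 1/√(0.7770) = 1.134.
Percentage change in T = (1.134 − 1) × 100% = 13.4%.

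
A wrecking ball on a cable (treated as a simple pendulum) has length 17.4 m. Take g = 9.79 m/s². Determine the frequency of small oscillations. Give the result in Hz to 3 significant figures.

T = 2π√(L/g) = 2π√(17.4/9.79) = 8.377 s, so f = 1/T = 0.119 Hz.

0.119 Hz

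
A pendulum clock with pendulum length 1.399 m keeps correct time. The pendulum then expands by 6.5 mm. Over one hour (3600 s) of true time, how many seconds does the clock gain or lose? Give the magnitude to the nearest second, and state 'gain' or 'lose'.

lose 8 s

T ∝ √L, so T'/T = √(1.40550/1.399) = 1.00232.
In 3600 s of true time the clock registers 3600/1.00232 = 3591.7 s, so it loses 8 s.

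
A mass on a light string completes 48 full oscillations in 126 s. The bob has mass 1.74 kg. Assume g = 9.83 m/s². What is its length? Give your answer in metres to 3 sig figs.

1.72 m

T = 126/48 = 2.625 s.
From T = 2π√(L/g), L = gT²/(4π²) = 9.83 × 2.625²/(4π²) = 1.72 m.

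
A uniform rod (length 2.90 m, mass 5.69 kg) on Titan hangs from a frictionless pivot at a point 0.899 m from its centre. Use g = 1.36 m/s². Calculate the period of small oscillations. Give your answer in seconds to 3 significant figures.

For a physical pendulum T = 2π√(I/(mgd)), with d = 0.8990 m from pivot to centre of mass.
I_cm = mL²/12 = 5.69 × 2.90²/12 = 3.988 kg·m²; I = I_cm + md² = 3.988 + 5.69 × 0.8990² = 8.586 kg·m².
T = 2π√(8.586/(5.69 × 1.36 × 0.8990)) = 6.98 s.

6.98 s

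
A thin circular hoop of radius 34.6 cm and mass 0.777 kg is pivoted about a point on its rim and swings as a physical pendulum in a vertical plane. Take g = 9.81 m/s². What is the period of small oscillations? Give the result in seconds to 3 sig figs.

I_cm = mr² = 0.09302 kg·m². The pivot is at distance d = 0.346 m from the centre of mass.
By the parallel-axis theorem, I = I_cm + md² = 0.09302 + 0.09302 = 0.1860 kg·m².
T = 2π√(I/(mgd)) = 2π√(0.1860/(0.777 × 9.81 × 0.346)) = 1.67 s.

1.67 s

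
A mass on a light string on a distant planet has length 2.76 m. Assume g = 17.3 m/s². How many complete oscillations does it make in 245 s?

T = 2π√(L/g) = 2π√(2.76/17.3) = 2.510 s.
Number of complete oscillations = ⌊245/2.510⌋ = ⌊97.62⌋ = 97.

97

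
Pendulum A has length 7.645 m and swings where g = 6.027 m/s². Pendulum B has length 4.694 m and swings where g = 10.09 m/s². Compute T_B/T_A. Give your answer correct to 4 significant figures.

T = 2π√(L/g), so T_B/T_A = √((L_B/g_B)/(L_A/g_A)) = √((4.694/10.09)/(7.645/6.027)) = 0.6056.

0.6056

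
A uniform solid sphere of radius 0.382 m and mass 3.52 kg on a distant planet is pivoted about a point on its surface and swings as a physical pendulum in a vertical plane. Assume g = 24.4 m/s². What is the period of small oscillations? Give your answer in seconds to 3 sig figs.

I_cm = (2/5)mr² = 0.2055 kg·m². The pivot is at distance d = 0.382 m from the centre of mass.
By the parallel-axis theorem, I = I_cm + md² = 0.2055 + 0.5137 = 0.7191 kg·m².
T = 2π√(I/(mgd)) = 2π√(0.7191/(3.52 × 24.4 × 0.382)) = 0.930 s.

0.930 s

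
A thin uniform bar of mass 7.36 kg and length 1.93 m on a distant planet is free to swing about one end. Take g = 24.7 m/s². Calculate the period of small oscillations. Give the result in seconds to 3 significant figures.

1.43 s

For a physical pendulum T = 2π√(I/(mgd)), with d = 0.9650 m from pivot to centre of mass.
I_cm = mL²/12 = 7.36 × 1.93²/12 = 2.285 kg·m²; I = I_cm + md² = 2.285 + 7.36 × 0.9650² = 9.138 kg·m².
T = 2π√(9.138/(7.36 × 24.7 × 0.9650)) = 1.43 s.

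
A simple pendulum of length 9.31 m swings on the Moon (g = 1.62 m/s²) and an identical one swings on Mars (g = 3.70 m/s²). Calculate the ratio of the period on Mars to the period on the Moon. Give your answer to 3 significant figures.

T ∝ 1/√g, so T₂/T₁ = √(g₁/g₂) = √(1.62/3.70) = 0.662.

0.662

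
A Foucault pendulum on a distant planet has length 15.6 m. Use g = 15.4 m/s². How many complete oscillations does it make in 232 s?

36

T = 2π√(L/g) = 2π√(15.6/15.4) = 6.324 s.
Number of complete oscillations = ⌊232/6.324⌋ = ⌊36.69⌋ = 36.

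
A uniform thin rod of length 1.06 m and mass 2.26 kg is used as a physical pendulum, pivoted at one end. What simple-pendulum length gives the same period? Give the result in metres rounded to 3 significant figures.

The equivalent simple-pendulum length is L_eq = I/(md), where I is about the pivot and d = 0.5300 m.
I_cm = (1/12)mL² = 0.2116 kg·m², so I = I_cm + md² = 0.2116 + 0.6348 = 0.8464 kg·m².
L_eq = 0.8464/(2.26 × 0.5300) = 0.707 m.

0.707 m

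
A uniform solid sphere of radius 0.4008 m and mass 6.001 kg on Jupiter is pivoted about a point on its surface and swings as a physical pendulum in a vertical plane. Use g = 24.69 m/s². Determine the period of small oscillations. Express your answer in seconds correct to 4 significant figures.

0.9472 s

I_cm = (2/5)mr² = 0.38560 kg·m². The pivot is at distance d = 0.4008 m from the centre of mass.
By the parallel-axis theorem, I = I_cm + md² = 0.38560 + 0.96400 = 1.3496 kg·m².
T = 2π√(I/(mgd)) = 2π√(1.3496/(6.001 × 24.69 × 0.4008)) = 0.9472 s.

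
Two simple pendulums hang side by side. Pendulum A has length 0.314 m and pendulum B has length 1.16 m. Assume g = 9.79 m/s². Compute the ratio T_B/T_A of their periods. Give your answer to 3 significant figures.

1.92

T ∝ √L, so T_B/T_A = √(L_B/L_A) = √(1.16/0.314) = 1.92.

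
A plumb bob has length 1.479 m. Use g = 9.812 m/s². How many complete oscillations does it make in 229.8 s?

94

T = 2π√(L/g) = 2π√(1.479/9.812) = 2.4394 s.
Number of complete oscillations = ⌊229.8/2.4394⌋ = ⌊94.203⌋ = 94.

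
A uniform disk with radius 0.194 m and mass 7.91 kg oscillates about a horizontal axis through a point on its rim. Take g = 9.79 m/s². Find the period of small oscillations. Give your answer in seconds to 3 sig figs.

I_cm = ½mr² = 0.1489 kg·m². The pivot is at distance d = 0.194 m from the centre of mass.
By the parallel-axis theorem, I = I_cm + md² = 0.1489 + 0.2977 = 0.4466 kg·m².
T = 2π√(I/(mgd)) = 2π√(0.4466/(7.91 × 9.79 × 0.194)) = 1.08 s.

1.08 s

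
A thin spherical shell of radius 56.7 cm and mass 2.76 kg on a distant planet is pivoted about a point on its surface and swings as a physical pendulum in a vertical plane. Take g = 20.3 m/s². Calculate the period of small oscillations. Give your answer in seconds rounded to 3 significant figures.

1.36 s

I_cm = (2/3)mr² = 0.5915 kg·m². The pivot is at distance d = 0.567 m from the centre of mass.
By the parallel-axis theorem, I = I_cm + md² = 0.5915 + 0.8873 = 1.479 kg·m².
T = 2π√(I/(mgd)) = 2π√(1.479/(2.76 × 20.3 × 0.567)) = 1.36 s.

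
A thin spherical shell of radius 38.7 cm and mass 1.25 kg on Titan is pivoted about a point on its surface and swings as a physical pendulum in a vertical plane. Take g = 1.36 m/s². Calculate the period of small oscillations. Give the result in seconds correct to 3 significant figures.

I_cm = (2/3)mr² = 0.1248 kg·m². The pivot is at distance d = 0.387 m from the centre of mass.
By the parallel-axis theorem, I = I_cm + md² = 0.1248 + 0.1872 = 0.3120 kg·m².
T = 2π√(I/(mgd)) = 2π√(0.3120/(1.25 × 1.36 × 0.387)) = 4.33 s.

4.33 s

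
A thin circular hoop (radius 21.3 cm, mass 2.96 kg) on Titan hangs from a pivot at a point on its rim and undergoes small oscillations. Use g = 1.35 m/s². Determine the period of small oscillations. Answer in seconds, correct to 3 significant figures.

3.53 s

I_cm = mr² = 0.1343 kg·m². The pivot is at distance d = 0.213 m from the centre of mass.
By the parallel-axis theorem, I = I_cm + md² = 0.1343 + 0.1343 = 0.2686 kg·m².
T = 2π√(I/(mgd)) = 2π√(0.2686/(2.96 × 1.35 × 0.213)) = 3.53 s.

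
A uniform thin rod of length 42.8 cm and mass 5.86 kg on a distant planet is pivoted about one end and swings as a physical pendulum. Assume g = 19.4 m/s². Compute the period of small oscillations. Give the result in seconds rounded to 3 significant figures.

For a physical pendulum T = 2π√(I/(mgd)), with d = 0.2140 m from pivot to centre of mass.
I_cm = mL²/12 = 5.86 × 0.428²/12 = 0.08945 kg·m²; I = I_cm + md² = 0.08945 + 5.86 × 0.2140² = 0.3578 kg·m².
T = 2π√(0.3578/(5.86 × 19.4 × 0.2140)) = 0.762 s.

0.762 s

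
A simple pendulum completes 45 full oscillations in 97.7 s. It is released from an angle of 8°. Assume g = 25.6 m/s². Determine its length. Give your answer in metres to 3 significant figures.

T = 97.7/45 = 2.171 s.
From T = 2π√(L/g), L = gT²/(4π²) = 25.6 × 2.171²/(4π²) = 3.06 m.

3.06 m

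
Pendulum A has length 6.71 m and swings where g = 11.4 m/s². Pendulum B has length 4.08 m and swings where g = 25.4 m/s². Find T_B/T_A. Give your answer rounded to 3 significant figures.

0.522

T = 2π√(L/g), so T_B/T_A = √((L_B/g_B)/(L_A/g_A)) = √((4.08/25.4)/(6.71/11.4)) = 0.522.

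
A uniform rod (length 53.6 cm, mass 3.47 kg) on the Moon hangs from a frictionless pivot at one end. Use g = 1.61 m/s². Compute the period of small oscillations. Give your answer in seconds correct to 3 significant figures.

For a physical pendulum T = 2π√(I/(mgd)), with d = 0.2680 m from pivot to centre of mass.
I_cm = mL²/12 = 3.47 × 0.536²/12 = 0.08308 kg·m²; I = I_cm + md² = 0.08308 + 3.47 × 0.2680² = 0.3323 kg·m².
T = 2π√(0.3323/(3.47 × 1.61 × 0.2680)) = 2.96 s.

2.96 s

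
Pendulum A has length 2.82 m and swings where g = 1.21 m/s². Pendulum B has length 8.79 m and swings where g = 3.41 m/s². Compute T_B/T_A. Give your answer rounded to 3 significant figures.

1.05

T = 2π√(L/g), so T_B/T_A = √((L_B/g_B)/(L_A/g_A)) = √((8.79/3.41)/(2.82/1.21)) = 1.05.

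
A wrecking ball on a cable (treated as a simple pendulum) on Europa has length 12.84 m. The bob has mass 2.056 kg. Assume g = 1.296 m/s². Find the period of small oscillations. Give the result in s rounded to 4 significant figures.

19.78 s

T = 2π√(L/g) = 2π√(12.84/1.296) = 2π × 3.1476 = 19.78 s.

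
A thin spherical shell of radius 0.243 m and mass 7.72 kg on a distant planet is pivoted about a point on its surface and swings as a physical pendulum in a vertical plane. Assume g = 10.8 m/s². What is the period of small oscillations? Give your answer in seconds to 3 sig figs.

1.22 s

I_cm = (2/3)mr² = 0.3039 kg·m². The pivot is at distance d = 0.243 m from the centre of mass.
By the parallel-axis theorem, I = I_cm + md² = 0.3039 + 0.4559 = 0.7598 kg·m².
T = 2π√(I/(mgd)) = 2π√(0.7598/(7.72 × 10.8 × 0.243)) = 1.22 s.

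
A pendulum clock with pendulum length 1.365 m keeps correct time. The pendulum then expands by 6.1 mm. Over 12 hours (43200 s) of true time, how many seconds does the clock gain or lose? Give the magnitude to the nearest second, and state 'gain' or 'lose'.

T ∝ √L, so T'/T = √(1.37110/1.365) = 1.00223.
In 43200 s of true time the clock registers 43200/1.00223 = 43103.8 s, so it loses 96 s.

lose 96 s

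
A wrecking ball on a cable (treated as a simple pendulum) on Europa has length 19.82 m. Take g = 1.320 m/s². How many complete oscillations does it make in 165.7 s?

T = 2π√(L/g) = 2π√(19.82/1.320) = 24.347 s.
Number of complete oscillations = ⌊165.7/24.347⌋ = ⌊6.8058⌋ = 6.

6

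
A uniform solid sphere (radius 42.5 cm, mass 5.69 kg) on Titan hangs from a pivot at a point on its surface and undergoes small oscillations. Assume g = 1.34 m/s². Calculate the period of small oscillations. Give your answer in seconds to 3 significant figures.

I_cm = (2/5)mr² = 0.4111 kg·m². The pivot is at distance d = 0.425 m from the centre of mass.
By the parallel-axis theorem, I = I_cm + md² = 0.4111 + 1.028 = 1.439 kg·m².
T = 2π√(I/(mgd)) = 2π√(1.439/(5.69 × 1.34 × 0.425)) = 4.19 s.

4.19 s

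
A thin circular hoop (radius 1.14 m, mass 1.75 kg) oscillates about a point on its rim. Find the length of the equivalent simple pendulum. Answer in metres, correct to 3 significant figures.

The equivalent simple-pendulum length is L_eq = I/(md), where I is about the pivot and d = 1.140 m.
I_cm = mR² = 2.274 kg·m², so I = I_cm + md² = 2.274 + 2.274 = 4.549 kg·m².
L_eq = 4.549/(1.75 × 1.140) = 2.28 m.

2.28 m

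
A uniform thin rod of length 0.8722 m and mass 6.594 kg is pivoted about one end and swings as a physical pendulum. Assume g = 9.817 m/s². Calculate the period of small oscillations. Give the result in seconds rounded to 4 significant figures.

For a physical pendulum T = 2π√(I/(mgd)), with d = 0.43610 m from pivot to centre of mass.
I_cm = mL²/12 = 6.594 × 0.8722²/12 = 0.41802 kg·m²; I = I_cm + md² = 0.41802 + 6.594 × 0.43610² = 1.6721 kg·m².
T = 2π√(1.6721/(6.594 × 9.817 × 0.43610)) = 1.529 s.

1.529 s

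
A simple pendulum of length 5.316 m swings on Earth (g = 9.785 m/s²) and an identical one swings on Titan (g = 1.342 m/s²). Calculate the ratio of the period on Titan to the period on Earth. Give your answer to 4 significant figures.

T ∝ 1/√g, so T₂/T₁ = √(g₁/g₂) = √(9.785/1.342) = 2.700.

2.700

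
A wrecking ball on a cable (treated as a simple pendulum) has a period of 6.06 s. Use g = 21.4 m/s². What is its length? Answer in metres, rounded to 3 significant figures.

19.9 m

From T = 2π√(L/g), L = gT²/(4π²) = 21.4 × 6.060²/(4π²) = 19.9 m.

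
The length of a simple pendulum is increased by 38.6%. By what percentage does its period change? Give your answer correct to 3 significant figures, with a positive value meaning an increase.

17.7%

T ∝ √L, so T'/T = √(1.386) = 1.177.
Percentage change in T = (1.177 − 1) × 100% = 17.7%.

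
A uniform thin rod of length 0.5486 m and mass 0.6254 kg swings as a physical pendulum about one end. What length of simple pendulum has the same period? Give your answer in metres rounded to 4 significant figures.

0.3657 m

The equivalent simple-pendulum length is L_eq = I/(md), where I is about the pivot and d = 0.27430 m.
I_cm = (1/12)mL² = 0.015685 kg·m², so I = I_cm + md² = 0.015685 + 0.047055 = 0.062741 kg·m².
L_eq = 0.062741/(0.6254 × 0.27430) = 0.3657 m.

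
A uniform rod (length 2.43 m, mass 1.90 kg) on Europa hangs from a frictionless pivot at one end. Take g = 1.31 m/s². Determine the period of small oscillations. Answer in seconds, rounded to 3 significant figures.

6.99 s

For a physical pendulum T = 2π√(I/(mgd)), with d = 1.215 m from pivot to centre of mass.
I_cm = mL²/12 = 1.90 × 2.43²/12 = 0.9349 kg·m²; I = I_cm + md² = 0.9349 + 1.90 × 1.215² = 3.740 kg·m².
T = 2π√(3.740/(1.90 × 1.31 × 1.215)) = 6.99 s.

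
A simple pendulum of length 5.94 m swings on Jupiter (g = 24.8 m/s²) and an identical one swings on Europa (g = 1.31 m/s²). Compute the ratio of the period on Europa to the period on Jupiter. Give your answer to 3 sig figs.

T ∝ 1/√g, so T₂/T₁ = √(g₁/g₂) = √(24.8/1.31) = 4.35.

4.35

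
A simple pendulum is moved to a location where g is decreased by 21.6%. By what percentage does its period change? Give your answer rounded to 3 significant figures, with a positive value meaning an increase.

T ∝ 1/√g, so T'/T = 1/√(0.7840) = 1.129.
Percentage change in T = (1.129 − 1) × 100% = 12.9%.

12.9%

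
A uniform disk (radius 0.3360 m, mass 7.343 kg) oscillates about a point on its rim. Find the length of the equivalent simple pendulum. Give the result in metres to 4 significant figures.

0.5040 m

The equivalent simple-pendulum length is L_eq = I/(md), where I is about the pivot and d = 0.33600 m.
I_cm = ½mR² = 0.41450 kg·m², so I = I_cm + md² = 0.41450 + 0.82900 = 1.2435 kg·m².
L_eq = 1.2435/(7.343 × 0.33600) = 0.5040 m.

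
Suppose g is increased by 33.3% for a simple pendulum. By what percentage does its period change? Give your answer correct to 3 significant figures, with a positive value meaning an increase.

T ∝ 1/√g, so T'/T = 1/√(1.333) = 0.8661.
Percentage change in T = (0.8661 − 1) × 100% = -13.4%.

-13.4%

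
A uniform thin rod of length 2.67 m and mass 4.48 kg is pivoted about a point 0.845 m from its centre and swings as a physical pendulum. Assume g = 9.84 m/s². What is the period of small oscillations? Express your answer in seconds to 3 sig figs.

2.49 s

For a physical pendulum T = 2π√(I/(mgd)), with d = 0.8450 m from pivot to centre of mass.
I_cm = mL²/12 = 4.48 × 2.67²/12 = 2.661 kg·m²; I = I_cm + md² = 2.661 + 4.48 × 0.8450² = 5.860 kg·m².
T = 2π√(5.860/(4.48 × 9.84 × 0.8450)) = 2.49 s.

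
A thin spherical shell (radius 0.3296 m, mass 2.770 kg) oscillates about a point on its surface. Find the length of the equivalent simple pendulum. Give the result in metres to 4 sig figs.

The equivalent simple-pendulum length is L_eq = I/(md), where I is about the pivot and d = 0.32960 m.
I_cm = (2/3)mR² = 0.20061 kg·m², so I = I_cm + md² = 0.20061 + 0.30092 = 0.50154 kg·m².
L_eq = 0.50154/(2.770 × 0.32960) = 0.5493 m.

0.5493 m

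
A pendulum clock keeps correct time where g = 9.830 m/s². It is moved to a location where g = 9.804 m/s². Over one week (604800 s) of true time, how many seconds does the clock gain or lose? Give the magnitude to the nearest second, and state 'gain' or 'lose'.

lose 800 s

The clock's period scales as T ∝ 1/√g, so T'/T = √(9.830/9.804) = 1.00133.
In 604800 s of true time the clock registers 604800/1.00133 = 603999.6 s, so it loses 800 s.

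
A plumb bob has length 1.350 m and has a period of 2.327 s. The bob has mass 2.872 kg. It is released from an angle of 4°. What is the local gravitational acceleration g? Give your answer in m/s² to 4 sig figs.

From T = 2π√(L/g), g = 4π²L/T² = 4π² × 1.350/2.3270² = 9.842 m/s².

9.842 m/s²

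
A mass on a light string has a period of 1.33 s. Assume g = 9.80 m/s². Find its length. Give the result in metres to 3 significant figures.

From T = 2π√(L/g), L = gT²/(4π²) = 9.80 × 1.330²/(4π²) = 0.439 m.

0.439 m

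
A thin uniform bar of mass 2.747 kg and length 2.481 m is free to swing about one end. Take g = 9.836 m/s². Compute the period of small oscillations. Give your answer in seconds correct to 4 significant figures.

For a physical pendulum T = 2π√(I/(mgd)), with d = 1.2405 m from pivot to centre of mass.
I_cm = mL²/12 = 2.747 × 2.481²/12 = 1.4091 kg·m²; I = I_cm + md² = 1.4091 + 2.747 × 1.2405² = 5.6363 kg·m².
T = 2π√(5.6363/(2.747 × 9.836 × 1.2405)) = 2.577 s.

2.577 s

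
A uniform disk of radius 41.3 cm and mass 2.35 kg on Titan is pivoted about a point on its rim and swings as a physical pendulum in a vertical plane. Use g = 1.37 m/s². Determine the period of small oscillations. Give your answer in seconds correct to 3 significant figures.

I_cm = ½mr² = 0.2004 kg·m². The pivot is at distance d = 0.413 m from the centre of mass.
By the parallel-axis theorem, I = I_cm + md² = 0.2004 + 0.4008 = 0.6013 kg·m².
T = 2π√(I/(mgd)) = 2π√(0.6013/(2.35 × 1.37 × 0.413)) = 4.23 s.

4.23 s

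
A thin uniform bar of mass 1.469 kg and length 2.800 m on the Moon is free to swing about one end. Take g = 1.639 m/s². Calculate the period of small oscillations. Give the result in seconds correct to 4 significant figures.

6.705 s

For a physical pendulum T = 2π√(I/(mgd)), with d = 1.4000 m from pivot to centre of mass.
I_cm = mL²/12 = 1.469 × 2.800²/12 = 0.95975 kg·m²; I = I_cm + md² = 0.95975 + 1.469 × 1.4000² = 3.8390 kg·m².
T = 2π√(3.8390/(1.469 × 1.639 × 1.4000)) = 6.705 s.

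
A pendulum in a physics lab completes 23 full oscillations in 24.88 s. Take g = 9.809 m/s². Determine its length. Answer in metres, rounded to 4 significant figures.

T = 24.88/23 = 1.0817 s.
From T = 2π√(L/g), L = gT²/(4π²) = 9.809 × 1.0817²/(4π²) = 0.2907 m.

0.2907 m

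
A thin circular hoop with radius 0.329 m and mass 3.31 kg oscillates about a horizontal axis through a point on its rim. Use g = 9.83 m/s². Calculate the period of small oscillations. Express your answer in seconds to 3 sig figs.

1.63 s

I_cm = mr² = 0.3583 kg·m². The pivot is at distance d = 0.329 m from the centre of mass.
By the parallel-axis theorem, I = I_cm + md² = 0.3583 + 0.3583 = 0.7166 kg·m².
T = 2π√(I/(mgd)) = 2π√(0.7166/(3.31 × 9.83 × 0.329)) = 1.63 s.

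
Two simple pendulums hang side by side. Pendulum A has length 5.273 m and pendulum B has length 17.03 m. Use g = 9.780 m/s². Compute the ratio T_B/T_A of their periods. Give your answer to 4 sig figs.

T ∝ √L, so T_B/T_A = √(L_B/L_A) = √(17.03/5.273) = 1.797.

1.797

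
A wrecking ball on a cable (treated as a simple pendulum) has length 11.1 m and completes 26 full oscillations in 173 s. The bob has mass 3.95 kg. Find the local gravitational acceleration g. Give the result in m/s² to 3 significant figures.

9.90 m/s²

T = 173/26 = 6.654 s.
From T = 2π√(L/g), g = 4π²L/T² = 4π² × 11.1/6.654² = 9.90 m/s².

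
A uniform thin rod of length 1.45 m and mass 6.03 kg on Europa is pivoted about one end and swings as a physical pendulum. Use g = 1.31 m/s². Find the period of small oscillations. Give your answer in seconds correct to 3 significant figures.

5.40 s

For a physical pendulum T = 2π√(I/(mgd)), with d = 0.7250 m from pivot to centre of mass.
I_cm = mL²/12 = 6.03 × 1.45²/12 = 1.057 kg·m²; I = I_cm + md² = 1.057 + 6.03 × 0.7250² = 4.226 kg·m².
T = 2π√(4.226/(6.03 × 1.31 × 0.7250)) = 5.40 s.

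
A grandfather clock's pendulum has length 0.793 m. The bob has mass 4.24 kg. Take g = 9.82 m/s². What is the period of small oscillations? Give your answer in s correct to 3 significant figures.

1.79 s

T = 2π√(L/g) = 2π√(0.793/9.82) = 2π × 0.2842 = 1.79 s.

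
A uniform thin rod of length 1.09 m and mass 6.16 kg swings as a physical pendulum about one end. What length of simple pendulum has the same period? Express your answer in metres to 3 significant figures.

0.727 m

The equivalent simple-pendulum length is L_eq = I/(md), where I is about the pivot and d = 0.5450 m.
I_cm = (1/12)mL² = 0.6099 kg·m², so I = I_cm + md² = 0.6099 + 1.830 = 2.440 kg·m².
L_eq = 2.440/(6.16 × 0.5450) = 0.727 m.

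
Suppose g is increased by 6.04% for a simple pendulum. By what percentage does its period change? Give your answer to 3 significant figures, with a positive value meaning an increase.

-2.89%

T ∝ 1/√g, so T'/T = 1/√(1.060) = 0.9711.
Percentage change in T = (0.9711 − 1) × 100% = -2.89%.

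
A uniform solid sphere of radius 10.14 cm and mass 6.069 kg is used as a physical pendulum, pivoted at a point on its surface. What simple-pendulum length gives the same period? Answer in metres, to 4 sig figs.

0.1420 m

The equivalent simple-pendulum length is L_eq = I/(md), where I is about the pivot and d = 0.10140 m.
I_cm = (2/5)mR² = 0.024960 kg·m², so I = I_cm + md² = 0.024960 + 0.062401 = 0.087362 kg·m².
L_eq = 0.087362/(6.069 × 0.10140) = 0.1420 m.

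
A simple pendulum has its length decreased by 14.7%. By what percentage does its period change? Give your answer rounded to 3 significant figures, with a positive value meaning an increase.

-7.64%

T ∝ √L, so T'/T = √(0.8530) = 0.9236.
Percentage change in T = (0.9236 − 1) × 100% = -7.64%.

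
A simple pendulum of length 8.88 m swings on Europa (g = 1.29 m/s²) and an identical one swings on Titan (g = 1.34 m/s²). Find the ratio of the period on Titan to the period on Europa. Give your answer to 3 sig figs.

T ∝ 1/√g, so T₂/T₁ = √(g₁/g₂) = √(1.29/1.34) = 0.981.

0.981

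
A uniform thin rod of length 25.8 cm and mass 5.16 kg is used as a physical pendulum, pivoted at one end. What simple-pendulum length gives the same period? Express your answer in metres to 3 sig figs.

0.172 m

The equivalent simple-pendulum length is L_eq = I/(md), where I is about the pivot and d = 0.1290 m.
I_cm = (1/12)mL² = 0.02862 kg·m², so I = I_cm + md² = 0.02862 + 0.08587 = 0.1145 kg·m².
L_eq = 0.1145/(5.16 × 0.1290) = 0.172 m.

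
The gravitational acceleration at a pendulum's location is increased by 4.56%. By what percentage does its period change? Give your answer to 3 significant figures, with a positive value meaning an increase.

T ∝ 1/√g, so T'/T = 1/√(1.046) = 0.9780.
Percentage change in T = (0.9780 − 1) × 100% = -2.20%.

-2.20%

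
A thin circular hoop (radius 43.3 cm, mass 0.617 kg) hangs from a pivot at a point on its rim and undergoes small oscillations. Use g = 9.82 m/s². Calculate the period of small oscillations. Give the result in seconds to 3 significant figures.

I_cm = mr² = 0.1157 kg·m². The pivot is at distance d = 0.433 m from the centre of mass.
By the parallel-axis theorem, I = I_cm + md² = 0.1157 + 0.1157 = 0.2314 kg·m².
T = 2π√(I/(mgd)) = 2π√(0.2314/(0.617 × 9.82 × 0.433)) = 1.87 s.

1.87 s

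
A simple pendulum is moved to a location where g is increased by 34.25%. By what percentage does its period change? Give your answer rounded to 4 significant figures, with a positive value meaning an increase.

-13.69%

T ∝ 1/√g, so T'/T = 1/√(1.3425) = 0.86306.
Percentage change in T = (0.86306 − 1) × 100% = -13.69%.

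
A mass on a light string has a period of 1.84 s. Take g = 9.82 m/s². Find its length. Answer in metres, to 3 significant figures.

0.842 m

From T = 2π√(L/g), L = gT²/(4π²) = 9.82 × 1.840²/(4π²) = 0.842 m.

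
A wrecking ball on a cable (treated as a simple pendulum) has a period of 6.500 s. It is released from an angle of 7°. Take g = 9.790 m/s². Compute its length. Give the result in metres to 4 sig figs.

10.48 m

From T = 2π√(L/g), L = gT²/(4π²) = 9.790 × 6.5000²/(4π²) = 10.48 m.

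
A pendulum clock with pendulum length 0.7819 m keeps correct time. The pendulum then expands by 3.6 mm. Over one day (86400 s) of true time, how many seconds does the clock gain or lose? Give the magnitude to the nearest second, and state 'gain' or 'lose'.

T ∝ √L, so T'/T = √(0.78550/0.7819) = 1.00230.
In 86400 s of true time the clock registers 86400/1.00230 = 86201.8 s, so it loses 198 s.

lose 198 s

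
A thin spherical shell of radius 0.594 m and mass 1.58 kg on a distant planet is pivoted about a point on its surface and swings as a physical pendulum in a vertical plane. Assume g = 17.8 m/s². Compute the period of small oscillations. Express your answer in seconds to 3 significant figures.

I_cm = (2/3)mr² = 0.3717 kg·m². The pivot is at distance d = 0.594 m from the centre of mass.
By the parallel-axis theorem, I = I_cm + md² = 0.3717 + 0.5575 = 0.9291 kg·m².
T = 2π√(I/(mgd)) = 2π√(0.9291/(1.58 × 17.8 × 0.594)) = 1.48 s.

1.48 s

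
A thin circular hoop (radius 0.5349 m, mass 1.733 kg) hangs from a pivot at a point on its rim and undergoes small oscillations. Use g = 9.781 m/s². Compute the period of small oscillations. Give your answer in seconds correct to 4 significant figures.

I_cm = mr² = 0.49584 kg·m². The pivot is at distance d = 0.5349 m from the centre of mass.
By the parallel-axis theorem, I = I_cm + md² = 0.49584 + 0.49584 = 0.99169 kg·m².
T = 2π√(I/(mgd)) = 2π√(0.99169/(1.733 × 9.781 × 0.5349)) = 2.078 s.

2.078 s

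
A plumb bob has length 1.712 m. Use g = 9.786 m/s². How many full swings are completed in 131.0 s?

T = 2π√(L/g) = 2π√(1.712/9.786) = 2.6280 s.
Number of complete oscillations = ⌊131.0/2.6280⌋ = ⌊49.847⌋ = 49.

49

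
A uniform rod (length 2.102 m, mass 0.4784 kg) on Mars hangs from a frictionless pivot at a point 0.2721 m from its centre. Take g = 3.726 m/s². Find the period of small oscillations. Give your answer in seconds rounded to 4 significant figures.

4.150 s

For a physical pendulum T = 2π√(I/(mgd)), with d = 0.27210 m from pivot to centre of mass.
I_cm = mL²/12 = 0.4784 × 2.102²/12 = 0.17615 kg·m²; I = I_cm + md² = 0.17615 + 0.4784 × 0.27210² = 0.21157 kg·m².
T = 2π√(0.21157/(0.4784 × 3.726 × 0.27210)) = 4.150 s.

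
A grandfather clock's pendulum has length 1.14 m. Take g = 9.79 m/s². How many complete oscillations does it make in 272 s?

T = 2π√(L/g) = 2π√(1.14/9.79) = 2.144 s.
Number of complete oscillations = ⌊272/2.144⌋ = ⌊126.9⌋ = 126.

126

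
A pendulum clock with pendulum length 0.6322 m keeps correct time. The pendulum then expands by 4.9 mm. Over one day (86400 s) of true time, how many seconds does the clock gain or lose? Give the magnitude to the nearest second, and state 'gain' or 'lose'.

T ∝ √L, so T'/T = √(0.63710/0.6322) = 1.00387.
In 86400 s of true time the clock registers 86400/1.00387 = 86067.1 s, so it loses 333 s.

lose 333 s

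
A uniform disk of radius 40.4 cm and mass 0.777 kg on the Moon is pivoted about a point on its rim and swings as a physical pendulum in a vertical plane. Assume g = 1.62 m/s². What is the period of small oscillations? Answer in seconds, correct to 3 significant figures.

3.84 s

I_cm = ½mr² = 0.06341 kg·m². The pivot is at distance d = 0.404 m from the centre of mass.
By the parallel-axis theorem, I = I_cm + md² = 0.06341 + 0.1268 = 0.1902 kg·m².
T = 2π√(I/(mgd)) = 2π√(0.1902/(0.777 × 1.62 × 0.404)) = 3.84 s.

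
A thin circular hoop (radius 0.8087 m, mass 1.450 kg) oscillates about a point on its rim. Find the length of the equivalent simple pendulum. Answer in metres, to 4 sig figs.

1.617 m

The equivalent simple-pendulum length is L_eq = I/(md), where I is about the pivot and d = 0.80870 m.
I_cm = mR² = 0.94829 kg·m², so I = I_cm + md² = 0.94829 + 0.94829 = 1.8966 kg·m².
L_eq = 1.8966/(1.450 × 0.80870) = 1.617 m.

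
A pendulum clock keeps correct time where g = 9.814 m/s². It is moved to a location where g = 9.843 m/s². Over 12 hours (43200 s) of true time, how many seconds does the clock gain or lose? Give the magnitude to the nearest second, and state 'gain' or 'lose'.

The clock's period scales as T ∝ 1/√g, so T'/T = √(9.814/9.843) = 0.998526.
In 43200 s of true time the clock registers 43200/0.998526 = 43263.8 s, so it gains 64 s.

gain 64 s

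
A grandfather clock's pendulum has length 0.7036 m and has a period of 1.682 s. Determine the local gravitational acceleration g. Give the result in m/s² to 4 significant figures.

From T = 2π√(L/g), g = 4π²L/T² = 4π² × 0.7036/1.6820² = 9.818 m/s².

9.818 m/s²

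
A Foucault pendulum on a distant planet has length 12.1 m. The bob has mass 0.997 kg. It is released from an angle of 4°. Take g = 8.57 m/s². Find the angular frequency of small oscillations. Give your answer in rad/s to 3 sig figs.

0.842 rad/s

ω = √(g/L) = √(8.57/12.1) = 0.842 rad/s.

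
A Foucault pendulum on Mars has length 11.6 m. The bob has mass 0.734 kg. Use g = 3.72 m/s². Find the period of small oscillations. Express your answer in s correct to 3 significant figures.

T = 2π√(L/g) = 2π√(11.6/3.72) = 2π × 1.766 = 11.1 s.

11.1 s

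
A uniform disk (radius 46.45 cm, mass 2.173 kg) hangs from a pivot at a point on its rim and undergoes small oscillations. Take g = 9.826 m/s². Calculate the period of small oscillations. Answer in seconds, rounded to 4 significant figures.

1.673 s

I_cm = ½mr² = 0.23442 kg·m². The pivot is at distance d = 0.4645 m from the centre of mass.
By the parallel-axis theorem, I = I_cm + md² = 0.23442 + 0.46885 = 0.70327 kg·m².
T = 2π√(I/(mgd)) = 2π√(0.70327/(2.173 × 9.826 × 0.4645)) = 1.673 s.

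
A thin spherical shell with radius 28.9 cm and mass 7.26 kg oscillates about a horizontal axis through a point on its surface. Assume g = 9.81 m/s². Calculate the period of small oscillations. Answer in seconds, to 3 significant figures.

I_cm = (2/3)mr² = 0.4042 kg·m². The pivot is at distance d = 0.289 m from the centre of mass.
By the parallel-axis theorem, I = I_cm + md² = 0.4042 + 0.6064 = 1.011 kg·m².
T = 2π√(I/(mgd)) = 2π√(1.011/(7.26 × 9.81 × 0.289)) = 1.39 s.

1.39 s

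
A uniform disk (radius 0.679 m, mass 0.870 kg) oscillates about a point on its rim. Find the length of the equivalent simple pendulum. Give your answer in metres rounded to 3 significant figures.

The equivalent simple-pendulum length is L_eq = I/(md), where I is about the pivot and d = 0.6790 m.
I_cm = ½mR² = 0.2006 kg·m², so I = I_cm + md² = 0.2006 + 0.4011 = 0.6017 kg·m².
L_eq = 0.6017/(0.870 × 0.6790) = 1.02 m.

1.02 m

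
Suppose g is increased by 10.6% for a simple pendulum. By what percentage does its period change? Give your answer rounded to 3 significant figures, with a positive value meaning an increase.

-4.91%

T ∝ 1/√g, so T'/T = 1/√(1.106) = 0.9509.
Percentage change in T = (0.9509 − 1) × 100% = -4.91%.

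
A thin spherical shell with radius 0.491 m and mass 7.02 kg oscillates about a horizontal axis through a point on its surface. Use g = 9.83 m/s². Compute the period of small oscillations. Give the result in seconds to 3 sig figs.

I_cm = (2/3)mr² = 1.128 kg·m². The pivot is at distance d = 0.491 m from the centre of mass.
By the parallel-axis theorem, I = I_cm + md² = 1.128 + 1.692 = 2.821 kg·m².
T = 2π√(I/(mgd)) = 2π√(2.821/(7.02 × 9.83 × 0.491)) = 1.81 s.

1.81 s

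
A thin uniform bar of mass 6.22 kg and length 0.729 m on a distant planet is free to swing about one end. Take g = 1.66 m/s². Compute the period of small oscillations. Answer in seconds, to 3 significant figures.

3.40 s

For a physical pendulum T = 2π√(I/(mgd)), with d = 0.3645 m from pivot to centre of mass.
I_cm = mL²/12 = 6.22 × 0.729²/12 = 0.2755 kg·m²; I = I_cm + md² = 0.2755 + 6.22 × 0.3645² = 1.102 kg·m².
T = 2π√(1.102/(6.22 × 1.66 × 0.3645)) = 3.40 s.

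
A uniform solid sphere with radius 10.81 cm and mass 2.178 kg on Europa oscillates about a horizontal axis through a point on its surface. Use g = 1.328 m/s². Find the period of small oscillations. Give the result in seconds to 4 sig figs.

I_cm = (2/5)mr² = 0.010181 kg·m². The pivot is at distance d = 0.1081 m from the centre of mass.
By the parallel-axis theorem, I = I_cm + md² = 0.010181 + 0.025451 = 0.035632 kg·m².
T = 2π√(I/(mgd)) = 2π√(0.035632/(2.178 × 1.328 × 0.1081)) = 2.121 s.

2.121 s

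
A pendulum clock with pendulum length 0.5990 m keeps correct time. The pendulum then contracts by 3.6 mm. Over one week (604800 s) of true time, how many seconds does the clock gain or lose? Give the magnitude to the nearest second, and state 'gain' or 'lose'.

T ∝ √L, so T'/T = √(0.59540/0.5990) = 0.996990.
In 604800 s of true time the clock registers 604800/0.996990 = 606625.7 s, so it gains 1826 s.

gain 1826 s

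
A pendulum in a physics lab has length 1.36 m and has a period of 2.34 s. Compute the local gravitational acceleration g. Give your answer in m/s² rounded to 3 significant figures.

From T = 2π√(L/g), g = 4π²L/T² = 4π² × 1.36/2.340² = 9.81 m/s².

9.81 m/s²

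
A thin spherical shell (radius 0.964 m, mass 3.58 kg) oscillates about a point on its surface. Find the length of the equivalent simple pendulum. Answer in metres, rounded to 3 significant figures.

The equivalent simple-pendulum length is L_eq = I/(md), where I is about the pivot and d = 0.9640 m.
I_cm = (2/3)mR² = 2.218 kg·m², so I = I_cm + md² = 2.218 + 3.327 = 5.545 kg·m².
L_eq = 5.545/(3.58 × 0.9640) = 1.61 m.

1.61 m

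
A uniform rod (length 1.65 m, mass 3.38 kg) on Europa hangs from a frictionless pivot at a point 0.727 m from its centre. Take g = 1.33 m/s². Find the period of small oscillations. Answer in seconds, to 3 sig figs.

5.55 s

For a physical pendulum T = 2π√(I/(mgd)), with d = 0.7270 m from pivot to centre of mass.
I_cm = mL²/12 = 3.38 × 1.65²/12 = 0.7668 kg·m²; I = I_cm + md² = 0.7668 + 3.38 × 0.7270² = 2.553 kg·m².
T = 2π√(2.553/(3.38 × 1.33 × 0.7270)) = 5.55 s.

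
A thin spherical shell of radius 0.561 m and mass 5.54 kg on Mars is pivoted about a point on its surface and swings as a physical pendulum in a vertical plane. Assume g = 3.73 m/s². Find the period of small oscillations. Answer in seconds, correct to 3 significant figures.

I_cm = (2/3)mr² = 1.162 kg·m². The pivot is at distance d = 0.561 m from the centre of mass.
By the parallel-axis theorem, I = I_cm + md² = 1.162 + 1.744 = 2.906 kg·m².
T = 2π√(I/(mgd)) = 2π√(2.906/(5.54 × 3.73 × 0.561)) = 3.15 s.

3.15 s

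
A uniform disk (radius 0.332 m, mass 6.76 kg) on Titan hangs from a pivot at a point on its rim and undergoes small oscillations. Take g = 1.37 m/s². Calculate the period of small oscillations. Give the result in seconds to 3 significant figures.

I_cm = ½mr² = 0.3726 kg·m². The pivot is at distance d = 0.332 m from the centre of mass.
By the parallel-axis theorem, I = I_cm + md² = 0.3726 + 0.7451 = 1.118 kg·m².
T = 2π√(I/(mgd)) = 2π√(1.118/(6.76 × 1.37 × 0.332)) = 3.79 s.

3.79 s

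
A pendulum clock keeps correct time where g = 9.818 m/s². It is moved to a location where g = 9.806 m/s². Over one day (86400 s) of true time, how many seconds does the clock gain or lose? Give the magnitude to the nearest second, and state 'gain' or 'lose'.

lose 53 s

The clock's period scales as T ∝ 1/√g, so T'/T = √(9.818/9.806) = 1.00061.
In 86400 s of true time the clock registers 86400/1.00061 = 86347.2 s, so it loses 53 s.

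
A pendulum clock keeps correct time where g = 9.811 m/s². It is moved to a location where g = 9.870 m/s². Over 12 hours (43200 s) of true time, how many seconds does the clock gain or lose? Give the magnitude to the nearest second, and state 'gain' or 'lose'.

gain 130 s

The clock's period scales as T ∝ 1/√g, so T'/T = √(9.811/9.870) = 0.997007.
In 43200 s of true time the clock registers 43200/0.997007 = 43329.7 s, so it gains 130 s.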